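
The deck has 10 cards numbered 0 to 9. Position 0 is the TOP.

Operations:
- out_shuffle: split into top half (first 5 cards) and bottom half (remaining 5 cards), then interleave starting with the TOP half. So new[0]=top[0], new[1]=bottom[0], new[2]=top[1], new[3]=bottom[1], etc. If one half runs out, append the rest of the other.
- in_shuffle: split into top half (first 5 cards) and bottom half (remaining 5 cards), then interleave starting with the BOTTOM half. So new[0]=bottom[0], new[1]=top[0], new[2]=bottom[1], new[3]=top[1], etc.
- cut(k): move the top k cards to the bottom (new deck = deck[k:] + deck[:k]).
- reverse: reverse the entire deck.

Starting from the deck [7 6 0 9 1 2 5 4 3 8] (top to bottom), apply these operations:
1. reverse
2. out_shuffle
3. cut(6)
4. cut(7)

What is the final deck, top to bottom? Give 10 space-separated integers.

Answer: 9 4 0 5 6 2 7 8 1 3

Derivation:
After op 1 (reverse): [8 3 4 5 2 1 9 0 6 7]
After op 2 (out_shuffle): [8 1 3 9 4 0 5 6 2 7]
After op 3 (cut(6)): [5 6 2 7 8 1 3 9 4 0]
After op 4 (cut(7)): [9 4 0 5 6 2 7 8 1 3]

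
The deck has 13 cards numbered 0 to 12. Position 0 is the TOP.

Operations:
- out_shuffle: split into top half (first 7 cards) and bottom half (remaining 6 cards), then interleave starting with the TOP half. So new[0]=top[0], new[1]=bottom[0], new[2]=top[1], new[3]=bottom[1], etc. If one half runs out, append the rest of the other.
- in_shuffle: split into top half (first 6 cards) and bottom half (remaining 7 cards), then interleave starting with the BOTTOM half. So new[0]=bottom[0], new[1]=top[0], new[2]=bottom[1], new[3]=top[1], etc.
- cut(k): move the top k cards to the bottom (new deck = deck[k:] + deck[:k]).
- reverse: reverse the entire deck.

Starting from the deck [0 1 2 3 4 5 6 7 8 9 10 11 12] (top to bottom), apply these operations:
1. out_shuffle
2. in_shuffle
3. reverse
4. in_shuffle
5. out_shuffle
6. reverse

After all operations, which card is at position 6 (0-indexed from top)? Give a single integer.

After op 1 (out_shuffle): [0 7 1 8 2 9 3 10 4 11 5 12 6]
After op 2 (in_shuffle): [3 0 10 7 4 1 11 8 5 2 12 9 6]
After op 3 (reverse): [6 9 12 2 5 8 11 1 4 7 10 0 3]
After op 4 (in_shuffle): [11 6 1 9 4 12 7 2 10 5 0 8 3]
After op 5 (out_shuffle): [11 2 6 10 1 5 9 0 4 8 12 3 7]
After op 6 (reverse): [7 3 12 8 4 0 9 5 1 10 6 2 11]
Position 6: card 9.

Answer: 9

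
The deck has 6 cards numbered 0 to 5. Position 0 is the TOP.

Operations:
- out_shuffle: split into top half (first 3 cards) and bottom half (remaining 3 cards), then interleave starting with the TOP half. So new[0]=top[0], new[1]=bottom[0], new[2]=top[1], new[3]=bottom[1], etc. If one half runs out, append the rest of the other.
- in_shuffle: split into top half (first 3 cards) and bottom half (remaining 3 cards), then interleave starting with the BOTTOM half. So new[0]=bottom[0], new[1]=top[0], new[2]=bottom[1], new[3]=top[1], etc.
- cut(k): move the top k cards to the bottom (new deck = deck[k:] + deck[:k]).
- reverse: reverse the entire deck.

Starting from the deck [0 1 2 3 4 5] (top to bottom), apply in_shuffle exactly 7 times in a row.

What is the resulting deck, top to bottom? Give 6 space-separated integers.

After op 1 (in_shuffle): [3 0 4 1 5 2]
After op 2 (in_shuffle): [1 3 5 0 2 4]
After op 3 (in_shuffle): [0 1 2 3 4 5]
After op 4 (in_shuffle): [3 0 4 1 5 2]
After op 5 (in_shuffle): [1 3 5 0 2 4]
After op 6 (in_shuffle): [0 1 2 3 4 5]
After op 7 (in_shuffle): [3 0 4 1 5 2]

Answer: 3 0 4 1 5 2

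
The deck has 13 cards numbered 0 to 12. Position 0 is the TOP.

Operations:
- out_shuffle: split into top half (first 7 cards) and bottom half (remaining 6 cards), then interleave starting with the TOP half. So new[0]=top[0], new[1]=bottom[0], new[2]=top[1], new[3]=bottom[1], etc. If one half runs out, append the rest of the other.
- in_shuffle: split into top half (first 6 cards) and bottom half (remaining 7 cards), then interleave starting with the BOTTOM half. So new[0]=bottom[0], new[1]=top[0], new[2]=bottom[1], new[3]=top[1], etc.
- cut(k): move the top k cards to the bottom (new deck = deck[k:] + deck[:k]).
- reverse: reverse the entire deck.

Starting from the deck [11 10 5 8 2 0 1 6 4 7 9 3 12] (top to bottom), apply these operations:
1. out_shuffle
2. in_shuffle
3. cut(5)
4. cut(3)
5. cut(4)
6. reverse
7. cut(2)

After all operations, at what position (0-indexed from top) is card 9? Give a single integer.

Answer: 7

Derivation:
After op 1 (out_shuffle): [11 6 10 4 5 7 8 9 2 3 0 12 1]
After op 2 (in_shuffle): [8 11 9 6 2 10 3 4 0 5 12 7 1]
After op 3 (cut(5)): [10 3 4 0 5 12 7 1 8 11 9 6 2]
After op 4 (cut(3)): [0 5 12 7 1 8 11 9 6 2 10 3 4]
After op 5 (cut(4)): [1 8 11 9 6 2 10 3 4 0 5 12 7]
After op 6 (reverse): [7 12 5 0 4 3 10 2 6 9 11 8 1]
After op 7 (cut(2)): [5 0 4 3 10 2 6 9 11 8 1 7 12]
Card 9 is at position 7.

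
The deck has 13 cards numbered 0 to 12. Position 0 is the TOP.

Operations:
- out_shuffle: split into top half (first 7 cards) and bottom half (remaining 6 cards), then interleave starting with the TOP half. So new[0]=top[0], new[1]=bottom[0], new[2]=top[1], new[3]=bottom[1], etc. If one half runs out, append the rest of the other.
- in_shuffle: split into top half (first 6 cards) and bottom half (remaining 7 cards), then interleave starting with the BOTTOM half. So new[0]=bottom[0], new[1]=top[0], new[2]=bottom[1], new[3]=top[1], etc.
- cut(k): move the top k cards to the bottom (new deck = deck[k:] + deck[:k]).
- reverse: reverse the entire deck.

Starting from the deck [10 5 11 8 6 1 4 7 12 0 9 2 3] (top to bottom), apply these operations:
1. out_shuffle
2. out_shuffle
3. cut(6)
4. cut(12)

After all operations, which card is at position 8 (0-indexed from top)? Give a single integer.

After op 1 (out_shuffle): [10 7 5 12 11 0 8 9 6 2 1 3 4]
After op 2 (out_shuffle): [10 9 7 6 5 2 12 1 11 3 0 4 8]
After op 3 (cut(6)): [12 1 11 3 0 4 8 10 9 7 6 5 2]
After op 4 (cut(12)): [2 12 1 11 3 0 4 8 10 9 7 6 5]
Position 8: card 10.

Answer: 10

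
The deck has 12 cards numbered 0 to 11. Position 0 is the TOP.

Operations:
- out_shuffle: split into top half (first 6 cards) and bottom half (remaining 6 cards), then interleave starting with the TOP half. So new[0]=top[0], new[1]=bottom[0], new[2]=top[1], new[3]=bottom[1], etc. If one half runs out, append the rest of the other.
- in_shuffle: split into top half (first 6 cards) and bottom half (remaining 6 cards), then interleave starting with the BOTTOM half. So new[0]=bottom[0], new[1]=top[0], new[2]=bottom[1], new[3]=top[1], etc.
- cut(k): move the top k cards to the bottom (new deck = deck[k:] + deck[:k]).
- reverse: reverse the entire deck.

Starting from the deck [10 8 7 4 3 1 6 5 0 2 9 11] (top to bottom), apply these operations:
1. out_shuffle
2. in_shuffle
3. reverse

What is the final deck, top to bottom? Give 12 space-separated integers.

After op 1 (out_shuffle): [10 6 8 5 7 0 4 2 3 9 1 11]
After op 2 (in_shuffle): [4 10 2 6 3 8 9 5 1 7 11 0]
After op 3 (reverse): [0 11 7 1 5 9 8 3 6 2 10 4]

Answer: 0 11 7 1 5 9 8 3 6 2 10 4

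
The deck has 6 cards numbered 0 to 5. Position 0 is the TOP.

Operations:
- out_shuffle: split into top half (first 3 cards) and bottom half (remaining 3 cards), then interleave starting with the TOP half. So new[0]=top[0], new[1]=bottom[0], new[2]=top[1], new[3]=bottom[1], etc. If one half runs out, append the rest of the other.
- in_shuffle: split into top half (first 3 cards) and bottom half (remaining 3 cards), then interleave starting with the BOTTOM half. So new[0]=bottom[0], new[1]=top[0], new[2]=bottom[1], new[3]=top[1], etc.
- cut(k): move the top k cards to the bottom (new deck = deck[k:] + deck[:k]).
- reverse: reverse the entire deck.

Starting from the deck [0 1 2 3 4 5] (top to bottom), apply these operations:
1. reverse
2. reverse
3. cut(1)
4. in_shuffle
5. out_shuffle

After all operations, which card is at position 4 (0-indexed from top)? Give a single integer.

After op 1 (reverse): [5 4 3 2 1 0]
After op 2 (reverse): [0 1 2 3 4 5]
After op 3 (cut(1)): [1 2 3 4 5 0]
After op 4 (in_shuffle): [4 1 5 2 0 3]
After op 5 (out_shuffle): [4 2 1 0 5 3]
Position 4: card 5.

Answer: 5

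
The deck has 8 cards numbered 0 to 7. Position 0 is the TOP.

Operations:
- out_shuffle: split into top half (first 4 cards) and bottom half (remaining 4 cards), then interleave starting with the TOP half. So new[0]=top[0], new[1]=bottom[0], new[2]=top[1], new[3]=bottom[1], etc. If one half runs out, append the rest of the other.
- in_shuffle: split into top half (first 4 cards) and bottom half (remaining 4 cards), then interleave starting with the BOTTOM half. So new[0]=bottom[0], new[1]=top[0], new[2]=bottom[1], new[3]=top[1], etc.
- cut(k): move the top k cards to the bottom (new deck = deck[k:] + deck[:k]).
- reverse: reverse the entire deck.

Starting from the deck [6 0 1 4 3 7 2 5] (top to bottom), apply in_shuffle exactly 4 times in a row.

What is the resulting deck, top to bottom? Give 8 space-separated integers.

Answer: 4 5 1 2 0 7 6 3

Derivation:
After op 1 (in_shuffle): [3 6 7 0 2 1 5 4]
After op 2 (in_shuffle): [2 3 1 6 5 7 4 0]
After op 3 (in_shuffle): [5 2 7 3 4 1 0 6]
After op 4 (in_shuffle): [4 5 1 2 0 7 6 3]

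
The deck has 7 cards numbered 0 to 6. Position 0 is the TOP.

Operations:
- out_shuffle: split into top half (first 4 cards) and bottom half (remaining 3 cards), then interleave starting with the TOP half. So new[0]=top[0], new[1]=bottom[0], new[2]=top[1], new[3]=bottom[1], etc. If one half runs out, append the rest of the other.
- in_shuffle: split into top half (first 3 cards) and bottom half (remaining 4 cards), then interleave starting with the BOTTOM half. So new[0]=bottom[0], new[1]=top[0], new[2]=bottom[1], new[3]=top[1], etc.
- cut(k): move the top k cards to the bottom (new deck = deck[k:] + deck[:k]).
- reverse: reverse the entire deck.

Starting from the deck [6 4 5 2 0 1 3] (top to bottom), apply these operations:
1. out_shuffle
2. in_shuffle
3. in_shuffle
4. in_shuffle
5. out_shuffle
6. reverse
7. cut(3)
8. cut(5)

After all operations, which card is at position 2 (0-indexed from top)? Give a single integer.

Answer: 3

Derivation:
After op 1 (out_shuffle): [6 0 4 1 5 3 2]
After op 2 (in_shuffle): [1 6 5 0 3 4 2]
After op 3 (in_shuffle): [0 1 3 6 4 5 2]
After op 4 (in_shuffle): [6 0 4 1 5 3 2]
After op 5 (out_shuffle): [6 5 0 3 4 2 1]
After op 6 (reverse): [1 2 4 3 0 5 6]
After op 7 (cut(3)): [3 0 5 6 1 2 4]
After op 8 (cut(5)): [2 4 3 0 5 6 1]
Position 2: card 3.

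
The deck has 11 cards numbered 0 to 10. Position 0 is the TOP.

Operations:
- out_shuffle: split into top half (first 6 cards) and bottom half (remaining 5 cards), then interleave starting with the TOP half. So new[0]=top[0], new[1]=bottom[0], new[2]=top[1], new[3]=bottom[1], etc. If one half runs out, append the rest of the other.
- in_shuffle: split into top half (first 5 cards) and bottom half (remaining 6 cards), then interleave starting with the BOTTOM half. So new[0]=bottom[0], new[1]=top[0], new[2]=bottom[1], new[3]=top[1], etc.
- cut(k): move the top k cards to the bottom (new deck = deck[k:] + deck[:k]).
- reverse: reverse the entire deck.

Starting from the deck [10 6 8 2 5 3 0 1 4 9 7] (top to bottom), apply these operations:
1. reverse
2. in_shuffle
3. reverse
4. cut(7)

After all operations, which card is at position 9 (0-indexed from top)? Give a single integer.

After op 1 (reverse): [7 9 4 1 0 3 5 2 8 6 10]
After op 2 (in_shuffle): [3 7 5 9 2 4 8 1 6 0 10]
After op 3 (reverse): [10 0 6 1 8 4 2 9 5 7 3]
After op 4 (cut(7)): [9 5 7 3 10 0 6 1 8 4 2]
Position 9: card 4.

Answer: 4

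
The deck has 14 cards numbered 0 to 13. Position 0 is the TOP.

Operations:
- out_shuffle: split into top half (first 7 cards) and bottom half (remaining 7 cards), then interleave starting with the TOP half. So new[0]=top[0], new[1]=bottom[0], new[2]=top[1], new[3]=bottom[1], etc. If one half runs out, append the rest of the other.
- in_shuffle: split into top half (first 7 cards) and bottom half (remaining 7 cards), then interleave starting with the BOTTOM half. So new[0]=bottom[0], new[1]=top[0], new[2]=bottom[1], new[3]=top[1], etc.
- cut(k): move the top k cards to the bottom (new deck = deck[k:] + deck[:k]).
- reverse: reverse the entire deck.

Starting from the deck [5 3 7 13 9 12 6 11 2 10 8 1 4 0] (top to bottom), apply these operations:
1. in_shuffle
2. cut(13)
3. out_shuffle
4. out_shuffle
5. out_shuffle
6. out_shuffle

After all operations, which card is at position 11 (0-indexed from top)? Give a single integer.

Answer: 13

Derivation:
After op 1 (in_shuffle): [11 5 2 3 10 7 8 13 1 9 4 12 0 6]
After op 2 (cut(13)): [6 11 5 2 3 10 7 8 13 1 9 4 12 0]
After op 3 (out_shuffle): [6 8 11 13 5 1 2 9 3 4 10 12 7 0]
After op 4 (out_shuffle): [6 9 8 3 11 4 13 10 5 12 1 7 2 0]
After op 5 (out_shuffle): [6 10 9 5 8 12 3 1 11 7 4 2 13 0]
After op 6 (out_shuffle): [6 1 10 11 9 7 5 4 8 2 12 13 3 0]
Position 11: card 13.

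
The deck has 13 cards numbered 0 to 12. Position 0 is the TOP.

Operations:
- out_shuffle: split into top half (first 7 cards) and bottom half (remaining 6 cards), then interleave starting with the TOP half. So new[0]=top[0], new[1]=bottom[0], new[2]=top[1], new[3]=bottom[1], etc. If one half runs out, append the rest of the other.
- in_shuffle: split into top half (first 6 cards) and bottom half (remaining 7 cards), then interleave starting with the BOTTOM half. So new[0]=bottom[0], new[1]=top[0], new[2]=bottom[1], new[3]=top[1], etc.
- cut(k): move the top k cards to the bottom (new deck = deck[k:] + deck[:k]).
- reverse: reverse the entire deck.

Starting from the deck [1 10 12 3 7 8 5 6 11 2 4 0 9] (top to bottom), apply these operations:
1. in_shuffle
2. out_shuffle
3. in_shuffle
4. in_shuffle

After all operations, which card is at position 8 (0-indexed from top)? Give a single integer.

Answer: 9

Derivation:
After op 1 (in_shuffle): [5 1 6 10 11 12 2 3 4 7 0 8 9]
After op 2 (out_shuffle): [5 3 1 4 6 7 10 0 11 8 12 9 2]
After op 3 (in_shuffle): [10 5 0 3 11 1 8 4 12 6 9 7 2]
After op 4 (in_shuffle): [8 10 4 5 12 0 6 3 9 11 7 1 2]
Position 8: card 9.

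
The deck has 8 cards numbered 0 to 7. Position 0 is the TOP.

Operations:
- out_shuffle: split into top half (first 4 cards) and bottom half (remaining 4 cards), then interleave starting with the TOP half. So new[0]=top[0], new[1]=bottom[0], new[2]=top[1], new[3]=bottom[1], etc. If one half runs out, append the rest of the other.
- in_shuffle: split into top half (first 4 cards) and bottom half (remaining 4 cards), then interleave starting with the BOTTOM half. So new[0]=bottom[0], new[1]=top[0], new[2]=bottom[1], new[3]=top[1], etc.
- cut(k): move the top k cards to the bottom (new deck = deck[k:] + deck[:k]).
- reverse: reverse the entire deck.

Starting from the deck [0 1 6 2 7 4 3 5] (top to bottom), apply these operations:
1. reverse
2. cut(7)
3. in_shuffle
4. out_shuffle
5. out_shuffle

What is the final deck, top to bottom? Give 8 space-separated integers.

After op 1 (reverse): [5 3 4 7 2 6 1 0]
After op 2 (cut(7)): [0 5 3 4 7 2 6 1]
After op 3 (in_shuffle): [7 0 2 5 6 3 1 4]
After op 4 (out_shuffle): [7 6 0 3 2 1 5 4]
After op 5 (out_shuffle): [7 2 6 1 0 5 3 4]

Answer: 7 2 6 1 0 5 3 4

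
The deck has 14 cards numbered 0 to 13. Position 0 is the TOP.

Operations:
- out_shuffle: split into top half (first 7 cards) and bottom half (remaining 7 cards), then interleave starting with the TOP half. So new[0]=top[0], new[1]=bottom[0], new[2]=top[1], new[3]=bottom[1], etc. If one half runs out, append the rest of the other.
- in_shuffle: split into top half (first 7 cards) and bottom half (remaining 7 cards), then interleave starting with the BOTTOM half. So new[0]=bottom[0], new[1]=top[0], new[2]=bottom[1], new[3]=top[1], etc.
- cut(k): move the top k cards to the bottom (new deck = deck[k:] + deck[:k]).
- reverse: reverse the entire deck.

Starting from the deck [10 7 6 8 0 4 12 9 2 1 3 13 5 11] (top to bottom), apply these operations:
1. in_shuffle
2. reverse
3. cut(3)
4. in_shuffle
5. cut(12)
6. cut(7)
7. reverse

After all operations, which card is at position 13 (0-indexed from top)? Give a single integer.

Answer: 13

Derivation:
After op 1 (in_shuffle): [9 10 2 7 1 6 3 8 13 0 5 4 11 12]
After op 2 (reverse): [12 11 4 5 0 13 8 3 6 1 7 2 10 9]
After op 3 (cut(3)): [5 0 13 8 3 6 1 7 2 10 9 12 11 4]
After op 4 (in_shuffle): [7 5 2 0 10 13 9 8 12 3 11 6 4 1]
After op 5 (cut(12)): [4 1 7 5 2 0 10 13 9 8 12 3 11 6]
After op 6 (cut(7)): [13 9 8 12 3 11 6 4 1 7 5 2 0 10]
After op 7 (reverse): [10 0 2 5 7 1 4 6 11 3 12 8 9 13]
Position 13: card 13.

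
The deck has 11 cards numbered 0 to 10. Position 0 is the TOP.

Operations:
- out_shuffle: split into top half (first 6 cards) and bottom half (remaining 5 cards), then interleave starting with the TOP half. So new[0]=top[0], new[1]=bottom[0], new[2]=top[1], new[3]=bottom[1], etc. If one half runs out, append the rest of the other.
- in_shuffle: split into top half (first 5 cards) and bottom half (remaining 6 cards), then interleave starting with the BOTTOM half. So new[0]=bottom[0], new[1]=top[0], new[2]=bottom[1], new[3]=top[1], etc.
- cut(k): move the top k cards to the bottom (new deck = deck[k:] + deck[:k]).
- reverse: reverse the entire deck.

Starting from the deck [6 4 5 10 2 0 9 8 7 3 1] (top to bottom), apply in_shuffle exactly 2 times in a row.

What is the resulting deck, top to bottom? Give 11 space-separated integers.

After op 1 (in_shuffle): [0 6 9 4 8 5 7 10 3 2 1]
After op 2 (in_shuffle): [5 0 7 6 10 9 3 4 2 8 1]

Answer: 5 0 7 6 10 9 3 4 2 8 1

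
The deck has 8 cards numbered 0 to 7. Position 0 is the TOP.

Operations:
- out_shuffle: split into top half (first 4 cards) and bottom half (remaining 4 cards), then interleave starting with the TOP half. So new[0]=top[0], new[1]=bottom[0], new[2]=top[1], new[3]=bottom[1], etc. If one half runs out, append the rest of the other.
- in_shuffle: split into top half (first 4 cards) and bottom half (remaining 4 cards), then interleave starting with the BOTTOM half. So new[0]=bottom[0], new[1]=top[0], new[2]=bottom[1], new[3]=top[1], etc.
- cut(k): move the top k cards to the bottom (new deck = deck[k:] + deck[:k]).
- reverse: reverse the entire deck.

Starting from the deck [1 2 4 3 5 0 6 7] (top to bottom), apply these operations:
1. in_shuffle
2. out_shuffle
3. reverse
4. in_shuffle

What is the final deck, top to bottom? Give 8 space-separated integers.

After op 1 (in_shuffle): [5 1 0 2 6 4 7 3]
After op 2 (out_shuffle): [5 6 1 4 0 7 2 3]
After op 3 (reverse): [3 2 7 0 4 1 6 5]
After op 4 (in_shuffle): [4 3 1 2 6 7 5 0]

Answer: 4 3 1 2 6 7 5 0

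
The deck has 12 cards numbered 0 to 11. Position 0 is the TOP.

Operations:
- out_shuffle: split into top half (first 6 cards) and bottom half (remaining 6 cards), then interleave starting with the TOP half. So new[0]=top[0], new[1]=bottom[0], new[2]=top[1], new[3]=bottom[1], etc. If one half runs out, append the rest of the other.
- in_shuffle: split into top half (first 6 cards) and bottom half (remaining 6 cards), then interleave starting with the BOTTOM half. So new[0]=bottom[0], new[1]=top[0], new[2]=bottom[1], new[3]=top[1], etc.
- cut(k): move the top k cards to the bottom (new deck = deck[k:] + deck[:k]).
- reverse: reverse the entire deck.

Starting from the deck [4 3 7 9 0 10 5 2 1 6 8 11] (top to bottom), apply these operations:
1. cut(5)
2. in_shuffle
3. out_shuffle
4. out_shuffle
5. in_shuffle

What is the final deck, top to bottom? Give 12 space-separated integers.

Answer: 1 11 0 5 4 7 2 6 9 10 8 3

Derivation:
After op 1 (cut(5)): [10 5 2 1 6 8 11 4 3 7 9 0]
After op 2 (in_shuffle): [11 10 4 5 3 2 7 1 9 6 0 8]
After op 3 (out_shuffle): [11 7 10 1 4 9 5 6 3 0 2 8]
After op 4 (out_shuffle): [11 5 7 6 10 3 1 0 4 2 9 8]
After op 5 (in_shuffle): [1 11 0 5 4 7 2 6 9 10 8 3]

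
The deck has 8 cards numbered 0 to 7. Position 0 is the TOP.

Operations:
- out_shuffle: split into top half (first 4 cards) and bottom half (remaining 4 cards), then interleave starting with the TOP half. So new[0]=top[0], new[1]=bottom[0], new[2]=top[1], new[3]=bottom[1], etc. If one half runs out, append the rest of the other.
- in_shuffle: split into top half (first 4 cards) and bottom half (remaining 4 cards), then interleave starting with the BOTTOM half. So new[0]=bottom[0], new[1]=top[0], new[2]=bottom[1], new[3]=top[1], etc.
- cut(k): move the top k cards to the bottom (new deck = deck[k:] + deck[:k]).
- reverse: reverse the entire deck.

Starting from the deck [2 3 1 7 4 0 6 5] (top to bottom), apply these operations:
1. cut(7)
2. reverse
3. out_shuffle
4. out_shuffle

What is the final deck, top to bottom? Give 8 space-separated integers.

After op 1 (cut(7)): [5 2 3 1 7 4 0 6]
After op 2 (reverse): [6 0 4 7 1 3 2 5]
After op 3 (out_shuffle): [6 1 0 3 4 2 7 5]
After op 4 (out_shuffle): [6 4 1 2 0 7 3 5]

Answer: 6 4 1 2 0 7 3 5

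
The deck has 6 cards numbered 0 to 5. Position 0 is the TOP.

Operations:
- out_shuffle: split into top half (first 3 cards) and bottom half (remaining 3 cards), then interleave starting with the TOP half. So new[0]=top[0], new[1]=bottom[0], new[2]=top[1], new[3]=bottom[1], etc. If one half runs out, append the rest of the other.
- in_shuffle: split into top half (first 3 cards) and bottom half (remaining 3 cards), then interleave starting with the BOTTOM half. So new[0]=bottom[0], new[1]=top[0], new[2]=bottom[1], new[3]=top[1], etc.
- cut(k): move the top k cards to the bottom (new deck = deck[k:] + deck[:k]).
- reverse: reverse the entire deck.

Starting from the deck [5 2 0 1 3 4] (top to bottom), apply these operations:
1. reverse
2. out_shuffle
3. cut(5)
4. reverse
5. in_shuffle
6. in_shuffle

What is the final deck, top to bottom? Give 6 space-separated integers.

After op 1 (reverse): [4 3 1 0 2 5]
After op 2 (out_shuffle): [4 0 3 2 1 5]
After op 3 (cut(5)): [5 4 0 3 2 1]
After op 4 (reverse): [1 2 3 0 4 5]
After op 5 (in_shuffle): [0 1 4 2 5 3]
After op 6 (in_shuffle): [2 0 5 1 3 4]

Answer: 2 0 5 1 3 4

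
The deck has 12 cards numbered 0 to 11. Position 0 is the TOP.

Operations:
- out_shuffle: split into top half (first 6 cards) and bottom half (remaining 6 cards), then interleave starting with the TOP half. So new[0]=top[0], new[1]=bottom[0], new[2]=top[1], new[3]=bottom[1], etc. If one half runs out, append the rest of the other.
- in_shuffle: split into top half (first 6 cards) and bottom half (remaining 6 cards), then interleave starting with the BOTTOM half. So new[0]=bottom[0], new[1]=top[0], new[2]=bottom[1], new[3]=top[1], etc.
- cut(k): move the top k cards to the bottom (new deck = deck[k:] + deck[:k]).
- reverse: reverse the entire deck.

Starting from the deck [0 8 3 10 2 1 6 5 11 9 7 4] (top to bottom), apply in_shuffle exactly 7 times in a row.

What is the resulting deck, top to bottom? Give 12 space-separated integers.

After op 1 (in_shuffle): [6 0 5 8 11 3 9 10 7 2 4 1]
After op 2 (in_shuffle): [9 6 10 0 7 5 2 8 4 11 1 3]
After op 3 (in_shuffle): [2 9 8 6 4 10 11 0 1 7 3 5]
After op 4 (in_shuffle): [11 2 0 9 1 8 7 6 3 4 5 10]
After op 5 (in_shuffle): [7 11 6 2 3 0 4 9 5 1 10 8]
After op 6 (in_shuffle): [4 7 9 11 5 6 1 2 10 3 8 0]
After op 7 (in_shuffle): [1 4 2 7 10 9 3 11 8 5 0 6]

Answer: 1 4 2 7 10 9 3 11 8 5 0 6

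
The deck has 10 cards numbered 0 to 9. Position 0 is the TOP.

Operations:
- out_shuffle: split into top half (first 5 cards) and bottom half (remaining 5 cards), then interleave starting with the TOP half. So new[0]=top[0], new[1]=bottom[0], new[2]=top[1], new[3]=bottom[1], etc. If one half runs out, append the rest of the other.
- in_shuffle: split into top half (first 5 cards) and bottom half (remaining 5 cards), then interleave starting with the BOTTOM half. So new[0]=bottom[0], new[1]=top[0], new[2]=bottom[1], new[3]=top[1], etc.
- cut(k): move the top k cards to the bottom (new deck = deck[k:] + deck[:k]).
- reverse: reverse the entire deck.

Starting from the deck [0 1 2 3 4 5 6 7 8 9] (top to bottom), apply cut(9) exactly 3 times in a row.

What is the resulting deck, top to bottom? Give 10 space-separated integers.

Answer: 7 8 9 0 1 2 3 4 5 6

Derivation:
After op 1 (cut(9)): [9 0 1 2 3 4 5 6 7 8]
After op 2 (cut(9)): [8 9 0 1 2 3 4 5 6 7]
After op 3 (cut(9)): [7 8 9 0 1 2 3 4 5 6]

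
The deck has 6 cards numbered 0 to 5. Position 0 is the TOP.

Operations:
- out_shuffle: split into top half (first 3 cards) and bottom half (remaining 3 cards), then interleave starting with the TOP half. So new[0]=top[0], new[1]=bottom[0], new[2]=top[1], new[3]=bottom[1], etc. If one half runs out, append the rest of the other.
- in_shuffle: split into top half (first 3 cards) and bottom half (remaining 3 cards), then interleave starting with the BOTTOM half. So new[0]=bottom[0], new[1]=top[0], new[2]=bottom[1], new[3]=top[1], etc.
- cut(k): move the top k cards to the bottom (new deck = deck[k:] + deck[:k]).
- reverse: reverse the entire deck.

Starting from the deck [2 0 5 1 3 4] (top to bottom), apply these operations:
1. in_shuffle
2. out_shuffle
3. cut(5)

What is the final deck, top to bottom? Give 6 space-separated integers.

Answer: 5 1 0 2 4 3

Derivation:
After op 1 (in_shuffle): [1 2 3 0 4 5]
After op 2 (out_shuffle): [1 0 2 4 3 5]
After op 3 (cut(5)): [5 1 0 2 4 3]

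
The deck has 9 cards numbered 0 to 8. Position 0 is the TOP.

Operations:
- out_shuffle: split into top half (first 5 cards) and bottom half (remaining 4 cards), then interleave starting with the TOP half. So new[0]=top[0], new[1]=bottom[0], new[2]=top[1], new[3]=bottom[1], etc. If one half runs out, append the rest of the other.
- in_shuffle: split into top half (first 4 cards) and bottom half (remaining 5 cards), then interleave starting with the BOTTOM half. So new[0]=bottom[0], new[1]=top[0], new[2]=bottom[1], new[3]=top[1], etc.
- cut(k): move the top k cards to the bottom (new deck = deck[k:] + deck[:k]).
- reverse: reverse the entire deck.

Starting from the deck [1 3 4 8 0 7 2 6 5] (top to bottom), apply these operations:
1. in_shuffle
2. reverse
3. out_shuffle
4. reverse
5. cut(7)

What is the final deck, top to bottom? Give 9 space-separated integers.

Answer: 3 5 2 0 4 1 6 7 8

Derivation:
After op 1 (in_shuffle): [0 1 7 3 2 4 6 8 5]
After op 2 (reverse): [5 8 6 4 2 3 7 1 0]
After op 3 (out_shuffle): [5 3 8 7 6 1 4 0 2]
After op 4 (reverse): [2 0 4 1 6 7 8 3 5]
After op 5 (cut(7)): [3 5 2 0 4 1 6 7 8]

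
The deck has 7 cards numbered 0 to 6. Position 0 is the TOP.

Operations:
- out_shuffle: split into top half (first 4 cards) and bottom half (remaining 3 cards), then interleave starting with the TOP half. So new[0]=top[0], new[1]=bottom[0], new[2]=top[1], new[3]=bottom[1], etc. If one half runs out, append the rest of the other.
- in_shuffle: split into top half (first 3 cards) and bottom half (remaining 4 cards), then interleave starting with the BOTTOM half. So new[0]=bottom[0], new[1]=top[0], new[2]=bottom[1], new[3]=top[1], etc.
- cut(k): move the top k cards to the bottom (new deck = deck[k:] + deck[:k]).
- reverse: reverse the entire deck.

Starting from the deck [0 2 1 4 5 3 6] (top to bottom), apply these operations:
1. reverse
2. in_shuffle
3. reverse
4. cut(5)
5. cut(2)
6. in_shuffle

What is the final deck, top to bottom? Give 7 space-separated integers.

Answer: 3 0 1 5 6 2 4

Derivation:
After op 1 (reverse): [6 3 5 4 1 2 0]
After op 2 (in_shuffle): [4 6 1 3 2 5 0]
After op 3 (reverse): [0 5 2 3 1 6 4]
After op 4 (cut(5)): [6 4 0 5 2 3 1]
After op 5 (cut(2)): [0 5 2 3 1 6 4]
After op 6 (in_shuffle): [3 0 1 5 6 2 4]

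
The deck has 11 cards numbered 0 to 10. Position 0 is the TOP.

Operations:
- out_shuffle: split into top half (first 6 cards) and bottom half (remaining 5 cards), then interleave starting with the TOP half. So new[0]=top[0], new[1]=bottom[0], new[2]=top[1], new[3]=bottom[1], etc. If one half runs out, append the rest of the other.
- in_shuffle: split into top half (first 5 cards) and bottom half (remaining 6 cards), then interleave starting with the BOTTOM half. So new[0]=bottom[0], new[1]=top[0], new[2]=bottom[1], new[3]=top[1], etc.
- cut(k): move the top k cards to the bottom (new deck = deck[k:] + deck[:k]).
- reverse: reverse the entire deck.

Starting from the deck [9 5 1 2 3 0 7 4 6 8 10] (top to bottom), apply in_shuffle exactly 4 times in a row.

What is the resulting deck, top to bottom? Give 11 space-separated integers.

After op 1 (in_shuffle): [0 9 7 5 4 1 6 2 8 3 10]
After op 2 (in_shuffle): [1 0 6 9 2 7 8 5 3 4 10]
After op 3 (in_shuffle): [7 1 8 0 5 6 3 9 4 2 10]
After op 4 (in_shuffle): [6 7 3 1 9 8 4 0 2 5 10]

Answer: 6 7 3 1 9 8 4 0 2 5 10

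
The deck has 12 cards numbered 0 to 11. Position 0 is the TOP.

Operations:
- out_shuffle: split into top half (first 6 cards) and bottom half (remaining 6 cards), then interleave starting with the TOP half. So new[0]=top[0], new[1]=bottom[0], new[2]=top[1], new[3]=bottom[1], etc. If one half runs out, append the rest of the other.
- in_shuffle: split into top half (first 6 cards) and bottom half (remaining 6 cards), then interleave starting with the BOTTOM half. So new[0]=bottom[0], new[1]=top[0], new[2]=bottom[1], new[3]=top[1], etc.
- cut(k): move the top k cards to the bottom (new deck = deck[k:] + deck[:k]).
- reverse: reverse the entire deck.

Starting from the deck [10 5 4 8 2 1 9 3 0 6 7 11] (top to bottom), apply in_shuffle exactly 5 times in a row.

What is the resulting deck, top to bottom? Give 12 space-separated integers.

After op 1 (in_shuffle): [9 10 3 5 0 4 6 8 7 2 11 1]
After op 2 (in_shuffle): [6 9 8 10 7 3 2 5 11 0 1 4]
After op 3 (in_shuffle): [2 6 5 9 11 8 0 10 1 7 4 3]
After op 4 (in_shuffle): [0 2 10 6 1 5 7 9 4 11 3 8]
After op 5 (in_shuffle): [7 0 9 2 4 10 11 6 3 1 8 5]

Answer: 7 0 9 2 4 10 11 6 3 1 8 5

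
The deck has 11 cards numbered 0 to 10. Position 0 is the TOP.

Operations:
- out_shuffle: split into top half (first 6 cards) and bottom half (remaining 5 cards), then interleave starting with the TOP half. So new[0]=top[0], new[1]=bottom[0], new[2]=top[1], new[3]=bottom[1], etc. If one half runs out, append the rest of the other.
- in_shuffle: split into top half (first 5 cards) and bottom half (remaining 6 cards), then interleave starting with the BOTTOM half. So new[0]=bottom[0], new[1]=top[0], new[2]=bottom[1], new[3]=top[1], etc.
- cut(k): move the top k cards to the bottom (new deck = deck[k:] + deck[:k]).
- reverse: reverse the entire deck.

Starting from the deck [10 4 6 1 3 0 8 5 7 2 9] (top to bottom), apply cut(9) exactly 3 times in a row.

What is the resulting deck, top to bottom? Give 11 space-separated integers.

After op 1 (cut(9)): [2 9 10 4 6 1 3 0 8 5 7]
After op 2 (cut(9)): [5 7 2 9 10 4 6 1 3 0 8]
After op 3 (cut(9)): [0 8 5 7 2 9 10 4 6 1 3]

Answer: 0 8 5 7 2 9 10 4 6 1 3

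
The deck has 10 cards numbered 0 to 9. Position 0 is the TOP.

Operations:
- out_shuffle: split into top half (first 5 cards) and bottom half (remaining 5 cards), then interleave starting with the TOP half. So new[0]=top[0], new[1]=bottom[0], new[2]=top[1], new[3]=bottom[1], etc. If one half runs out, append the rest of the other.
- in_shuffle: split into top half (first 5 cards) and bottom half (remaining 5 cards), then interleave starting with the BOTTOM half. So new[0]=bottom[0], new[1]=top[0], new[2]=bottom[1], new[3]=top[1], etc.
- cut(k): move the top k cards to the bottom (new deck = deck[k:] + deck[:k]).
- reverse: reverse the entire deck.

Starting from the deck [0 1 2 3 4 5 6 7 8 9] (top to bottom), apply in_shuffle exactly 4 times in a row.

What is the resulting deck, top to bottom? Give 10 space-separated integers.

After op 1 (in_shuffle): [5 0 6 1 7 2 8 3 9 4]
After op 2 (in_shuffle): [2 5 8 0 3 6 9 1 4 7]
After op 3 (in_shuffle): [6 2 9 5 1 8 4 0 7 3]
After op 4 (in_shuffle): [8 6 4 2 0 9 7 5 3 1]

Answer: 8 6 4 2 0 9 7 5 3 1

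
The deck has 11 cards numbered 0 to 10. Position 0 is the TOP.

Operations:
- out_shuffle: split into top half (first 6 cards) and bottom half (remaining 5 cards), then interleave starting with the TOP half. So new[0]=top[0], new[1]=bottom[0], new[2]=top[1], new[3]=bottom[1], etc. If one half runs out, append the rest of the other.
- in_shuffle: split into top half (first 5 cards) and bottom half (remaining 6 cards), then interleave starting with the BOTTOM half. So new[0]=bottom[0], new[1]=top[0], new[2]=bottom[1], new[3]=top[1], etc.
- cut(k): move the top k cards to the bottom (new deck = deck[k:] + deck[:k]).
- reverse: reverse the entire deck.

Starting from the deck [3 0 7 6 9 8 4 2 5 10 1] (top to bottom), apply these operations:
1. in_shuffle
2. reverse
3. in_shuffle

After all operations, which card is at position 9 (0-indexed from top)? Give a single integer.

Answer: 5

Derivation:
After op 1 (in_shuffle): [8 3 4 0 2 7 5 6 10 9 1]
After op 2 (reverse): [1 9 10 6 5 7 2 0 4 3 8]
After op 3 (in_shuffle): [7 1 2 9 0 10 4 6 3 5 8]
Position 9: card 5.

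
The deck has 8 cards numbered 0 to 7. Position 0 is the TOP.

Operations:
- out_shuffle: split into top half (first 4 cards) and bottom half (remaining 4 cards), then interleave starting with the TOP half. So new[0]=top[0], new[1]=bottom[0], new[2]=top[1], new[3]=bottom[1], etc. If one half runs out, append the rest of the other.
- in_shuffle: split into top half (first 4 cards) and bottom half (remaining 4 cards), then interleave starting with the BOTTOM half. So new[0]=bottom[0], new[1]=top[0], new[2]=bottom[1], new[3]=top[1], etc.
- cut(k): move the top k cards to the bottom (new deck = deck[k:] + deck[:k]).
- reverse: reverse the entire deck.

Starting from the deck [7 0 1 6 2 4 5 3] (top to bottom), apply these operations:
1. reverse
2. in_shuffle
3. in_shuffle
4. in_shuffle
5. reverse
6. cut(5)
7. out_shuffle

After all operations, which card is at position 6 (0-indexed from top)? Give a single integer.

Answer: 3

Derivation:
After op 1 (reverse): [3 5 4 2 6 1 0 7]
After op 2 (in_shuffle): [6 3 1 5 0 4 7 2]
After op 3 (in_shuffle): [0 6 4 3 7 1 2 5]
After op 4 (in_shuffle): [7 0 1 6 2 4 5 3]
After op 5 (reverse): [3 5 4 2 6 1 0 7]
After op 6 (cut(5)): [1 0 7 3 5 4 2 6]
After op 7 (out_shuffle): [1 5 0 4 7 2 3 6]
Position 6: card 3.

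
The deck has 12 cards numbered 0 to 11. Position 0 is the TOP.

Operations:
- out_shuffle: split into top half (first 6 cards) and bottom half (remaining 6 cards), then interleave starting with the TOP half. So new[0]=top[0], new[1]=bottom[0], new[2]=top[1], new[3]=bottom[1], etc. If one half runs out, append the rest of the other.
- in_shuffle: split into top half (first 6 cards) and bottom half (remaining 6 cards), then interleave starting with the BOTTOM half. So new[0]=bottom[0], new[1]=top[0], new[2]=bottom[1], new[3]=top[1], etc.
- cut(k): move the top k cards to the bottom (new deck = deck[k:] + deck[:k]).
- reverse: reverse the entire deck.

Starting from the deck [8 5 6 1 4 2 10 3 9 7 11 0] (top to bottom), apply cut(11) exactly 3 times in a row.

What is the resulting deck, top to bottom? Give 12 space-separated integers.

After op 1 (cut(11)): [0 8 5 6 1 4 2 10 3 9 7 11]
After op 2 (cut(11)): [11 0 8 5 6 1 4 2 10 3 9 7]
After op 3 (cut(11)): [7 11 0 8 5 6 1 4 2 10 3 9]

Answer: 7 11 0 8 5 6 1 4 2 10 3 9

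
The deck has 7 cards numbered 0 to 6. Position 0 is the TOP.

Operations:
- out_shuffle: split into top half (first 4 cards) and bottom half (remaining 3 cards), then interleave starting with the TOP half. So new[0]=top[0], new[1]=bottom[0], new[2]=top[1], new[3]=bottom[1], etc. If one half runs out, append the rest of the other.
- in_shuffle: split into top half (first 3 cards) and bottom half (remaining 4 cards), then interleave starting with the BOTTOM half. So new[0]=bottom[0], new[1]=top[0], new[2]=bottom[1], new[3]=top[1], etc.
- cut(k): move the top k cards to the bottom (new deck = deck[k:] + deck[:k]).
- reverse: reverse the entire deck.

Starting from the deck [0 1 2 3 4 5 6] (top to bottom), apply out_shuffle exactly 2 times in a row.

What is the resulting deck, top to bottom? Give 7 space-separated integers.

After op 1 (out_shuffle): [0 4 1 5 2 6 3]
After op 2 (out_shuffle): [0 2 4 6 1 3 5]

Answer: 0 2 4 6 1 3 5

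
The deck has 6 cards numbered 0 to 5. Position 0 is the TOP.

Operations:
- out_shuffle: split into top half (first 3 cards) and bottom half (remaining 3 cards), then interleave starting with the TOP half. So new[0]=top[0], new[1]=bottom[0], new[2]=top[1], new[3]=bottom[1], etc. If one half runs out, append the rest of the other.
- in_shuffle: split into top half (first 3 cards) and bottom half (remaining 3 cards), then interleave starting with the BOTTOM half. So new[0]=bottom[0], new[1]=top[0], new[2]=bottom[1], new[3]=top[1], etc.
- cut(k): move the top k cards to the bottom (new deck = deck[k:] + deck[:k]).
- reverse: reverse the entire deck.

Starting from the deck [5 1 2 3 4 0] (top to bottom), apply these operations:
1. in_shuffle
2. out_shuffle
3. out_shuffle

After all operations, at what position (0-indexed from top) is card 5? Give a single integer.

Answer: 4

Derivation:
After op 1 (in_shuffle): [3 5 4 1 0 2]
After op 2 (out_shuffle): [3 1 5 0 4 2]
After op 3 (out_shuffle): [3 0 1 4 5 2]
Card 5 is at position 4.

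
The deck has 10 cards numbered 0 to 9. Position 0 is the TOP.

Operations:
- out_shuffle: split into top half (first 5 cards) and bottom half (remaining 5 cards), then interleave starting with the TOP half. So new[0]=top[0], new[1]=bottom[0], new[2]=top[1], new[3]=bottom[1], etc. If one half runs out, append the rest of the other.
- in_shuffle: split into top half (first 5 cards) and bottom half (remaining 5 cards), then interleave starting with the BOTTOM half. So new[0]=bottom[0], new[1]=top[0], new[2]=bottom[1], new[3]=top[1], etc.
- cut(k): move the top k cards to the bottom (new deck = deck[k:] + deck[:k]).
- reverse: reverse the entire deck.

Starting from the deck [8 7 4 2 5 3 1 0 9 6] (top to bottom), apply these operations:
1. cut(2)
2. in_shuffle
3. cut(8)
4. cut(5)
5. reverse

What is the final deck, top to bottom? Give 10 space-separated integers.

After op 1 (cut(2)): [4 2 5 3 1 0 9 6 8 7]
After op 2 (in_shuffle): [0 4 9 2 6 5 8 3 7 1]
After op 3 (cut(8)): [7 1 0 4 9 2 6 5 8 3]
After op 4 (cut(5)): [2 6 5 8 3 7 1 0 4 9]
After op 5 (reverse): [9 4 0 1 7 3 8 5 6 2]

Answer: 9 4 0 1 7 3 8 5 6 2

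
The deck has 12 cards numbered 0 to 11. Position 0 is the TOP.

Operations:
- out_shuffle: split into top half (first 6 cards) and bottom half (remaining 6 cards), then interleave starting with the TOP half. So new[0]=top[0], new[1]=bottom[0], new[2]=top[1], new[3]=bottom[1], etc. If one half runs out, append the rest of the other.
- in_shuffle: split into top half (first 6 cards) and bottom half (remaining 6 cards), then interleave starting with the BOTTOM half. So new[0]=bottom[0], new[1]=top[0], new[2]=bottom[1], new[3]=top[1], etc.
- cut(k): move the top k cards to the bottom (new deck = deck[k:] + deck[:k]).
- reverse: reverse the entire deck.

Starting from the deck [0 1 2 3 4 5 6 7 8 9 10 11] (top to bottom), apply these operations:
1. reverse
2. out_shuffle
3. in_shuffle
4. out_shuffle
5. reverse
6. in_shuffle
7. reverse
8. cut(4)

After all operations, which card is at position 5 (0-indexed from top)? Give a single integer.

After op 1 (reverse): [11 10 9 8 7 6 5 4 3 2 1 0]
After op 2 (out_shuffle): [11 5 10 4 9 3 8 2 7 1 6 0]
After op 3 (in_shuffle): [8 11 2 5 7 10 1 4 6 9 0 3]
After op 4 (out_shuffle): [8 1 11 4 2 6 5 9 7 0 10 3]
After op 5 (reverse): [3 10 0 7 9 5 6 2 4 11 1 8]
After op 6 (in_shuffle): [6 3 2 10 4 0 11 7 1 9 8 5]
After op 7 (reverse): [5 8 9 1 7 11 0 4 10 2 3 6]
After op 8 (cut(4)): [7 11 0 4 10 2 3 6 5 8 9 1]
Position 5: card 2.

Answer: 2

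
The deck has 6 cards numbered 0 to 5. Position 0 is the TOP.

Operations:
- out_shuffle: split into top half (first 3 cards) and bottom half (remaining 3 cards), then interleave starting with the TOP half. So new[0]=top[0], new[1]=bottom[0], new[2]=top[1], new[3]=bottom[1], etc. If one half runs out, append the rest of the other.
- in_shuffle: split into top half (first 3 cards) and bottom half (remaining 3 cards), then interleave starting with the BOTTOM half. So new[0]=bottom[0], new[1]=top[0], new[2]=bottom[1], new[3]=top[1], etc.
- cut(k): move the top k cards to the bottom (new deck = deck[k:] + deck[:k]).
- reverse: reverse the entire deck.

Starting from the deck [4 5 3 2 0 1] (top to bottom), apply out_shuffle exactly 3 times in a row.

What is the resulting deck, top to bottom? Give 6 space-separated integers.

After op 1 (out_shuffle): [4 2 5 0 3 1]
After op 2 (out_shuffle): [4 0 2 3 5 1]
After op 3 (out_shuffle): [4 3 0 5 2 1]

Answer: 4 3 0 5 2 1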